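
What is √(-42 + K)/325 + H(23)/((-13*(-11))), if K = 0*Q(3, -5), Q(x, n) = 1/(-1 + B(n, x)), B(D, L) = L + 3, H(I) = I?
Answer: 23/143 + I*√42/325 ≈ 0.16084 + 0.019941*I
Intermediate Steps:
B(D, L) = 3 + L
Q(x, n) = 1/(2 + x) (Q(x, n) = 1/(-1 + (3 + x)) = 1/(2 + x))
K = 0 (K = 0/(2 + 3) = 0/5 = 0*(⅕) = 0)
√(-42 + K)/325 + H(23)/((-13*(-11))) = √(-42 + 0)/325 + 23/((-13*(-11))) = √(-42)*(1/325) + 23/143 = (I*√42)*(1/325) + 23*(1/143) = I*√42/325 + 23/143 = 23/143 + I*√42/325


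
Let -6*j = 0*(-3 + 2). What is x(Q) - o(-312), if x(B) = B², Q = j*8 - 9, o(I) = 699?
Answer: -618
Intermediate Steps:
j = 0 (j = -0*(-3 + 2) = -0*(-1) = -⅙*0 = 0)
Q = -9 (Q = 0*8 - 9 = 0 - 9 = -9)
x(Q) - o(-312) = (-9)² - 1*699 = 81 - 699 = -618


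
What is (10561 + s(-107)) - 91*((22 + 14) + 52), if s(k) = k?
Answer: 2446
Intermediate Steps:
(10561 + s(-107)) - 91*((22 + 14) + 52) = (10561 - 107) - 91*((22 + 14) + 52) = 10454 - 91*(36 + 52) = 10454 - 91*88 = 10454 - 8008 = 2446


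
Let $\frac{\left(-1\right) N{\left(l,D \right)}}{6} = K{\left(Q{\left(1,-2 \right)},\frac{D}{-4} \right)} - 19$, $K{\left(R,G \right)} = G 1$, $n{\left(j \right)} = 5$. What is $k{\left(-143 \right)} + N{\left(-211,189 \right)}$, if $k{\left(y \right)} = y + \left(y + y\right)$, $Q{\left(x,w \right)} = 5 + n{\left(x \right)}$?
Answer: $- \frac{63}{2} \approx -31.5$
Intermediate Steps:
$Q{\left(x,w \right)} = 10$ ($Q{\left(x,w \right)} = 5 + 5 = 10$)
$K{\left(R,G \right)} = G$
$k{\left(y \right)} = 3 y$ ($k{\left(y \right)} = y + 2 y = 3 y$)
$N{\left(l,D \right)} = 114 + \frac{3 D}{2}$ ($N{\left(l,D \right)} = - 6 \left(\frac{D}{-4} - 19\right) = - 6 \left(D \left(- \frac{1}{4}\right) - 19\right) = - 6 \left(- \frac{D}{4} - 19\right) = - 6 \left(-19 - \frac{D}{4}\right) = 114 + \frac{3 D}{2}$)
$k{\left(-143 \right)} + N{\left(-211,189 \right)} = 3 \left(-143\right) + \left(114 + \frac{3}{2} \cdot 189\right) = -429 + \left(114 + \frac{567}{2}\right) = -429 + \frac{795}{2} = - \frac{63}{2}$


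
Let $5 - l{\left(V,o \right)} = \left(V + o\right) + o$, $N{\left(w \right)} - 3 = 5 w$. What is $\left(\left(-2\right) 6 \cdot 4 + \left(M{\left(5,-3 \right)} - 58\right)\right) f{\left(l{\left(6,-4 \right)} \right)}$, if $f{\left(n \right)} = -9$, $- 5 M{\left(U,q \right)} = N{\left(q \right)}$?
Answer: $\frac{4662}{5} \approx 932.4$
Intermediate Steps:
$N{\left(w \right)} = 3 + 5 w$
$l{\left(V,o \right)} = 5 - V - 2 o$ ($l{\left(V,o \right)} = 5 - \left(\left(V + o\right) + o\right) = 5 - \left(V + 2 o\right) = 5 - V - 2 o$)
$M{\left(U,q \right)} = - \frac{3}{5} - q$ ($M{\left(U,q \right)} = - \frac{3 + 5 q}{5} = - \frac{3}{5} - q$)
$\left(\left(-2\right) 6 \cdot 4 + \left(M{\left(5,-3 \right)} - 58\right)\right) f{\left(l{\left(6,-4 \right)} \right)} = \left(\left(-2\right) 6 \cdot 4 - \frac{278}{5}\right) \left(-9\right) = \left(\left(-12\right) 4 + \left(\left(- \frac{3}{5} + 3\right) - 58\right)\right) \left(-9\right) = \left(-48 + \left(\frac{12}{5} - 58\right)\right) \left(-9\right) = \left(-48 - \frac{278}{5}\right) \left(-9\right) = \left(- \frac{518}{5}\right) \left(-9\right) = \frac{4662}{5}$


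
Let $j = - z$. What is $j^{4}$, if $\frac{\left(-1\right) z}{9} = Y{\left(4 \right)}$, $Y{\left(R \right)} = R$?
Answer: $1679616$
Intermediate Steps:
$z = -36$ ($z = \left(-9\right) 4 = -36$)
$j = 36$ ($j = \left(-1\right) \left(-36\right) = 36$)
$j^{4} = 36^{4} = 1679616$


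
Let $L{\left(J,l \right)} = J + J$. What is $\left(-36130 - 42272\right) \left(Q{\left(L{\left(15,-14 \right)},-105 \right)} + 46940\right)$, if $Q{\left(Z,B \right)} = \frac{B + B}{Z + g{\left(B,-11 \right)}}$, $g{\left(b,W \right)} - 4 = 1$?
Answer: $-3679719468$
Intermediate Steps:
$g{\left(b,W \right)} = 5$ ($g{\left(b,W \right)} = 4 + 1 = 5$)
$L{\left(J,l \right)} = 2 J$
$Q{\left(Z,B \right)} = \frac{2 B}{5 + Z}$ ($Q{\left(Z,B \right)} = \frac{B + B}{Z + 5} = \frac{2 B}{5 + Z}$)
$\left(-36130 - 42272\right) \left(Q{\left(L{\left(15,-14 \right)},-105 \right)} + 46940\right) = \left(-36130 - 42272\right) \left(2 \left(-105\right) \frac{1}{5 + 2 \cdot 15} + 46940\right) = - 78402 \left(2 \left(-105\right) \frac{1}{5 + 30} + 46940\right) = - 78402 \left(2 \left(-105\right) \frac{1}{35} + 46940\right) = - 78402 \left(-6 + 46940\right) = \left(-78402\right) 46934 = -3679719468$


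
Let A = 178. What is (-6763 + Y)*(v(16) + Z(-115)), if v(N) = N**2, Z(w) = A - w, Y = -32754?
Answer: -21694833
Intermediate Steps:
Z(w) = 178 - w
(-6763 + Y)*(v(16) + Z(-115)) = (-6763 - 32754)*(16**2 + (178 - 1*(-115))) = -39517*(256 + (178 + 115)) = -39517*(256 + 293) = -39517*549 = -21694833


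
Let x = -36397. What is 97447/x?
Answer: -97447/36397 ≈ -2.6773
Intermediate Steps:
97447/x = 97447/(-36397) = 97447*(-1/36397) = -97447/36397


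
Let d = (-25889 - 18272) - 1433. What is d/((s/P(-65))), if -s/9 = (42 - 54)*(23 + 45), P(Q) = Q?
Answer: 9685/24 ≈ 403.54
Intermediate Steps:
s = 7344 (s = -9*(42 - 54)*(23 + 45) = -(-108)*68 = -9*(-816) = 7344)
d = -45594 (d = -44161 - 1433 = -45594)
d/((s/P(-65))) = -45594/(7344/(-65)) = -45594/(7344*(-1/65)) = -45594/(-7344/65) = -45594*(-65/7344) = 9685/24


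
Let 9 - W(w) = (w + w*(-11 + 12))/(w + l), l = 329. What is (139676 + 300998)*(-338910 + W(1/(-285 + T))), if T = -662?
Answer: -23265091522122320/155781 ≈ -1.4934e+11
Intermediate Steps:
W(w) = 9 - 2*w/(329 + w) (W(w) = 9 - (w + w*(-11 + 12))/(w + 329) = 9 - (w + w*1)/(329 + w) = 9 - (w + w)/(329 + w) = 9 - 2*w/(329 + w))
(139676 + 300998)*(-338910 + W(1/(-285 + T))) = (139676 + 300998)*(-338910 + 7*(423 + 1/(-285 - 662))/(329 + 1/(-285 - 662))) = 440674*(-338910 + 7*(423 + 1/(-947))/(329 + 1/(-947))) = 440674*(-338910 + 7*(423 - 1/947)/(329 - 1/947)) = 440674*(-338910 + 7*(400580/947)/(311562/947)) = 440674*(-338910 + 7*(947/311562)*(400580/947)) = 440674*(-338910 + 1402030/155781) = 440674*(-52794336680/155781) = -23265091522122320/155781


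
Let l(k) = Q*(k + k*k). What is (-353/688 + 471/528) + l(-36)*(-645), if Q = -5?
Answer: 7688142717/1892 ≈ 4.0635e+6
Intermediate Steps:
l(k) = -5*k - 5*k² (l(k) = -5*(k + k*k) = -5*(k + k²) = -5*k - 5*k²)
(-353/688 + 471/528) + l(-36)*(-645) = (-353/688 + 471/528) - 5*(-36)*(1 - 36)*(-645) = (-353*1/688 + 471*(1/528)) - 5*(-36)*(-35)*(-645) = (-353/688 + 157/176) - 6300*(-645) = 717/1892 + 4063500 = 7688142717/1892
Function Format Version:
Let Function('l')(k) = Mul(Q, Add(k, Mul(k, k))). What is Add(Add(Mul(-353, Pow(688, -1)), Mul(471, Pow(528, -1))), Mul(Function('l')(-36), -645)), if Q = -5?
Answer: Rational(7688142717, 1892) ≈ 4.0635e+6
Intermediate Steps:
Function('l')(k) = Add(Mul(-5, k), Mul(-5, Pow(k, 2))) (Function('l')(k) = Mul(-5, Add(k, Mul(k, k))) = Mul(-5, Add(k, Pow(k, 2))) = Add(Mul(-5, k), Mul(-5, Pow(k, 2))))
Add(Add(Mul(-353, Pow(688, -1)), Mul(471, Pow(528, -1))), Mul(Function('l')(-36), -645)) = Add(Add(Mul(-353, Pow(688, -1)), Mul(471, Pow(528, -1))), Mul(Mul(-5, -36, Add(1, -36)), -645)) = Add(Add(Mul(-353, Rational(1, 688)), Mul(471, Rational(1, 528))), Mul(Mul(-5, -36, -35), -645)) = Add(Add(Rational(-353, 688), Rational(157, 176)), Mul(-6300, -645)) = Add(Rational(717, 1892), 4063500) = Rational(7688142717, 1892)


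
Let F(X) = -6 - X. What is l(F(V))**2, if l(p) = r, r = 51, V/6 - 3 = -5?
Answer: 2601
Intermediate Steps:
V = -12 (V = 18 + 6*(-5) = 18 - 30 = -12)
l(p) = 51
l(F(V))**2 = 51**2 = 2601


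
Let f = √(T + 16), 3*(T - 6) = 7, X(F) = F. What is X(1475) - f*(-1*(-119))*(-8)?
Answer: 1475 + 952*√219/3 ≈ 6171.1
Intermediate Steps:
T = 25/3 (T = 6 + (⅓)*7 = 6 + 7/3 = 25/3 ≈ 8.3333)
f = √219/3 (f = √(25/3 + 16) = √(73/3) = √219/3 ≈ 4.9329)
X(1475) - f*(-1*(-119))*(-8) = 1475 - (√219/3)*(-1*(-119))*(-8) = 1475 - (√219/3)*119*(-8) = 1475 - 119*√219/3*(-8) = 1475 - (-952)*√219/3 = 1475 + 952*√219/3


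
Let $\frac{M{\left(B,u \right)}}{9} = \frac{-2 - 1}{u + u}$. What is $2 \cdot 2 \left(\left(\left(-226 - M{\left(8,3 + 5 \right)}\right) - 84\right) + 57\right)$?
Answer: $- \frac{4021}{4} \approx -1005.3$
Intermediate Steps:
$M{\left(B,u \right)} = - \frac{27}{2 u}$ ($M{\left(B,u \right)} = 9 \frac{-2 - 1}{u + u} = 9 \left(- \frac{3}{2 u}\right) = - \frac{27}{2 u}$)
$2 \cdot 2 \left(\left(\left(-226 - M{\left(8,3 + 5 \right)}\right) - 84\right) + 57\right) = 2 \cdot 2 \left(\left(\left(-226 - - \frac{27}{2 \left(3 + 5\right)}\right) - 84\right) + 57\right) = 4 \left(\left(\left(-226 - - \frac{27}{2 \cdot 8}\right) - 84\right) + 57\right) = 4 \left(\left(\left(-226 - \left(- \frac{27}{2}\right) \frac{1}{8}\right) - 84\right) + 57\right) = 4 \left(\left(\left(-226 - - \frac{27}{16}\right) - 84\right) + 57\right) = 4 \left(\left(\left(-226 + \frac{27}{16}\right) - 84\right) + 57\right) = 4 \left(\left(- \frac{3589}{16} - 84\right) + 57\right) = 4 \left(- \frac{4933}{16} + 57\right) = 4 \left(- \frac{4021}{16}\right) = - \frac{4021}{4}$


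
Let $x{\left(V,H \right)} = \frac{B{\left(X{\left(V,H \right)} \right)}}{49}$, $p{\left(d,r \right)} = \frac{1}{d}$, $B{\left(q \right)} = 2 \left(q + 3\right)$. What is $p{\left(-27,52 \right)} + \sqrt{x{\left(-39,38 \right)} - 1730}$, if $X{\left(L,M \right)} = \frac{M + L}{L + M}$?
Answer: $- \frac{1}{27} + \frac{3 i \sqrt{9418}}{7} \approx -0.037037 + 41.591 i$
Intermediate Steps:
$X{\left(L,M \right)} = 1$ ($X{\left(L,M \right)} = \frac{L + M}{L + M} = 1$)
$B{\left(q \right)} = 6 + 2 q$ ($B{\left(q \right)} = 2 \left(3 + q\right) = 6 + 2 q$)
$x{\left(V,H \right)} = \frac{8}{49}$ ($x{\left(V,H \right)} = \frac{6 + 2 \cdot 1}{49} = \left(6 + 2\right) \frac{1}{49} = 8 \cdot \frac{1}{49} = \frac{8}{49}$)
$p{\left(-27,52 \right)} + \sqrt{x{\left(-39,38 \right)} - 1730} = \frac{1}{-27} + \sqrt{\frac{8}{49} - 1730} = - \frac{1}{27} + \sqrt{- \frac{84762}{49}} = - \frac{1}{27} + \frac{3 i \sqrt{9418}}{7}$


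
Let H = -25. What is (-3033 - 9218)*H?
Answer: 306275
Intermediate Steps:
(-3033 - 9218)*H = (-3033 - 9218)*(-25) = -12251*(-25) = 306275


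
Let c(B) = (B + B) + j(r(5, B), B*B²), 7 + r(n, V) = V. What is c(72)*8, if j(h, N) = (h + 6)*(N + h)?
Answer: 212042936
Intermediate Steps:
r(n, V) = -7 + V
j(h, N) = (6 + h)*(N + h)
c(B) = -42 + (-7 + B)² + 6*B³ + 8*B + B³*(-7 + B) (c(B) = (B + B) + ((-7 + B)² + 6*(B*B²) + 6*(-7 + B) + (B*B²)*(-7 + B)) = 2*B + ((-7 + B)² + 6*B³ + (-42 + 6*B) + B³*(-7 + B)) = 2*B + (-42 + (-7 + B)² + 6*B + 6*B³ + B³*(-7 + B)) = -42 + (-7 + B)² + 6*B³ + 8*B + B³*(-7 + B))
c(72)*8 = (7 + 72² + 72⁴ - 1*72³ - 6*72)*8 = (7 + 5184 + 26873856 - 1*373248 - 432)*8 = (7 + 5184 + 26873856 - 373248 - 432)*8 = 26505367*8 = 212042936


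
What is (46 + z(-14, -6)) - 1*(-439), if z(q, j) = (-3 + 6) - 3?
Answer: 485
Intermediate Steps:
z(q, j) = 0 (z(q, j) = 3 - 3 = 0)
(46 + z(-14, -6)) - 1*(-439) = (46 + 0) - 1*(-439) = 46 + 439 = 485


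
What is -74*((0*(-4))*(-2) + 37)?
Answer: -2738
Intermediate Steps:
-74*((0*(-4))*(-2) + 37) = -74*(0*(-2) + 37) = -74*(0 + 37) = -74*37 = -2738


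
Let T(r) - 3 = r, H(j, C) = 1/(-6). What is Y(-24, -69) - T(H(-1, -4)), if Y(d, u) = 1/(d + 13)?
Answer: -193/66 ≈ -2.9242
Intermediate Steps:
Y(d, u) = 1/(13 + d)
H(j, C) = -1/6
T(r) = 3 + r
Y(-24, -69) - T(H(-1, -4)) = 1/(13 - 24) - (3 - 1/6) = 1/(-11) - 1*17/6 = -1/11 - 17/6 = -193/66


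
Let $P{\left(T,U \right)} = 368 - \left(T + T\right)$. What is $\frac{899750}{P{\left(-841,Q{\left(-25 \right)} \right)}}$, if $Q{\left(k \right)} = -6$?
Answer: $\frac{17995}{41} \approx 438.9$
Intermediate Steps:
$P{\left(T,U \right)} = 368 - 2 T$
$\frac{899750}{P{\left(-841,Q{\left(-25 \right)} \right)}} = \frac{899750}{368 - -1682} = \frac{899750}{368 + 1682} = \frac{899750}{2050} = 899750 \cdot \frac{1}{2050} = \frac{17995}{41}$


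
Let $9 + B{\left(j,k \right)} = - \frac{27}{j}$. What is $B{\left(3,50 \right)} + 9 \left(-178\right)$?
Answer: $-1620$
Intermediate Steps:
$B{\left(j,k \right)} = -9 - \frac{27}{j}$
$B{\left(3,50 \right)} + 9 \left(-178\right) = \left(-9 - \frac{27}{3}\right) + 9 \left(-178\right) = \left(-9 - 9\right) - 1602 = -18 - 1602 = -1620$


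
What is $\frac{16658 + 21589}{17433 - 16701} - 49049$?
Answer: $- \frac{195987}{4} \approx -48997.0$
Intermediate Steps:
$\frac{16658 + 21589}{17433 - 16701} - 49049 = \frac{38247}{732} - 49049 = 38247 \cdot \frac{1}{732} - 49049 = \frac{209}{4} - 49049 = - \frac{195987}{4}$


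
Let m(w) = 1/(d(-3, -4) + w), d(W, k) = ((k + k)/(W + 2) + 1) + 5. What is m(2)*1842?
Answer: 921/8 ≈ 115.13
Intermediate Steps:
d(W, k) = 6 + 2*k/(2 + W) (d(W, k) = ((2*k)/(2 + W) + 1) + 5 = (2*k/(2 + W) + 1) + 5 = (1 + 2*k/(2 + W)) + 5 = 6 + 2*k/(2 + W))
m(w) = 1/(14 + w) (m(w) = 1/(2*(6 - 4 + 3*(-3))/(2 - 3) + w) = 1/(2*(6 - 4 - 9)/(-1) + w) = 1/(2*(-1)*(-7) + w) = 1/(14 + w))
m(2)*1842 = 1842/(14 + 2) = 1842/16 = (1/16)*1842 = 921/8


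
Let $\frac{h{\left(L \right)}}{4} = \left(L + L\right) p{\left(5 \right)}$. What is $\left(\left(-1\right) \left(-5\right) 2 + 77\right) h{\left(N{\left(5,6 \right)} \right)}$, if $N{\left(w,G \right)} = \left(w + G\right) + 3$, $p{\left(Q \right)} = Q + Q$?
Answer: $97440$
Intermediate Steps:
$p{\left(Q \right)} = 2 Q$
$N{\left(w,G \right)} = 3 + G + w$ ($N{\left(w,G \right)} = \left(G + w\right) + 3 = 3 + G + w$)
$h{\left(L \right)} = 80 L$ ($h{\left(L \right)} = 4 \left(L + L\right) 2 \cdot 5 = 4 \cdot 2 L 10 = 4 \cdot 20 L = 80 L$)
$\left(\left(-1\right) \left(-5\right) 2 + 77\right) h{\left(N{\left(5,6 \right)} \right)} = \left(\left(-1\right) \left(-5\right) 2 + 77\right) 80 \left(3 + 6 + 5\right) = \left(5 \cdot 2 + 77\right) 80 \cdot 14 = \left(10 + 77\right) 1120 = 87 \cdot 1120 = 97440$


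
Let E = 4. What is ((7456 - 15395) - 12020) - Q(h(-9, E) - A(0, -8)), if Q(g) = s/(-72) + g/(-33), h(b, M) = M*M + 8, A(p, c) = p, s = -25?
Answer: -15807227/792 ≈ -19959.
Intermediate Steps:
h(b, M) = 8 + M² (h(b, M) = M² + 8 = 8 + M²)
Q(g) = 25/72 - g/33 (Q(g) = -25/(-72) + g/(-33) = -25*(-1/72) + g*(-1/33) = 25/72 - g/33)
((7456 - 15395) - 12020) - Q(h(-9, E) - A(0, -8)) = ((7456 - 15395) - 12020) - (25/72 - ((8 + 4²) - 1*0)/33) = (-7939 - 12020) - (25/72 - ((8 + 16) + 0)/33) = -19959 - (25/72 - (24 + 0)/33) = -19959 - (25/72 - 1/33*24) = -19959 - (25/72 - 8/11) = -19959 - 1*(-301/792) = -19959 + 301/792 = -15807227/792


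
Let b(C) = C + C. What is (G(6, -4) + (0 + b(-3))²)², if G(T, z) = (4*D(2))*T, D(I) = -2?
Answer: 144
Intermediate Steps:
b(C) = 2*C
G(T, z) = -8*T (G(T, z) = (4*(-2))*T = -8*T)
(G(6, -4) + (0 + b(-3))²)² = (-8*6 + (0 + 2*(-3))²)² = (-48 + (0 - 6)²)² = (-48 + (-6)²)² = (-48 + 36)² = (-12)² = 144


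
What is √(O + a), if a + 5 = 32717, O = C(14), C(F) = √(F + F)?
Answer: √(32712 + 2*√7) ≈ 180.88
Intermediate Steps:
C(F) = √2*√F (C(F) = √(2*F) = √2*√F)
O = 2*√7 (O = √2*√14 = 2*√7 ≈ 5.2915)
a = 32712 (a = -5 + 32717 = 32712)
√(O + a) = √(2*√7 + 32712) = √(32712 + 2*√7)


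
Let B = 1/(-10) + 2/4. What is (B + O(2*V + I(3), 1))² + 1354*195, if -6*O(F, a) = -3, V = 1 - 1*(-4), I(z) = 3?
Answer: 26403081/100 ≈ 2.6403e+5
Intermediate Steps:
V = 5 (V = 1 + 4 = 5)
O(F, a) = ½ (O(F, a) = -⅙*(-3) = ½)
B = ⅖ (B = 1*(-⅒) + 2*(¼) = -⅒ + ½ = ⅖ ≈ 0.40000)
(B + O(2*V + I(3), 1))² + 1354*195 = (⅖ + ½)² + 1354*195 = (9/10)² + 264030 = 81/100 + 264030 = 26403081/100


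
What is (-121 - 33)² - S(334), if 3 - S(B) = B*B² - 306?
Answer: 37283111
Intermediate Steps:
S(B) = 309 - B³ (S(B) = 3 - (B*B² - 306) = 3 - (B³ - 306) = 3 - (-306 + B³) = 3 + (306 - B³) = 309 - B³)
(-121 - 33)² - S(334) = (-121 - 33)² - (309 - 1*334³) = (-154)² - (309 - 1*37259704) = 23716 - (309 - 37259704) = 23716 - 1*(-37259395) = 23716 + 37259395 = 37283111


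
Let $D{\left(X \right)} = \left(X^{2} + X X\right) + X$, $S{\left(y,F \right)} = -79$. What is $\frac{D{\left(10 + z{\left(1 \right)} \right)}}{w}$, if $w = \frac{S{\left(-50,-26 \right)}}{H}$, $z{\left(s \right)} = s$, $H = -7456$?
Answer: $\frac{1886368}{79} \approx 23878.0$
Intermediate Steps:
$D{\left(X \right)} = X + 2 X^{2}$ ($D{\left(X \right)} = \left(X^{2} + X^{2}\right) + X = 2 X^{2} + X = X + 2 X^{2}$)
$w = \frac{79}{7456}$ ($w = - \frac{79}{-7456} = \left(-79\right) \left(- \frac{1}{7456}\right) = \frac{79}{7456} \approx 0.010596$)
$\frac{D{\left(10 + z{\left(1 \right)} \right)}}{w} = \frac{\left(10 + 1\right) \left(1 + 2 \left(10 + 1\right)\right)}{\frac{79}{7456}} = 11 \left(1 + 2 \cdot 11\right) \frac{7456}{79} = 11 \left(1 + 22\right) \frac{7456}{79} = 11 \cdot 23 \cdot \frac{7456}{79} = 253 \cdot \frac{7456}{79} = \frac{1886368}{79}$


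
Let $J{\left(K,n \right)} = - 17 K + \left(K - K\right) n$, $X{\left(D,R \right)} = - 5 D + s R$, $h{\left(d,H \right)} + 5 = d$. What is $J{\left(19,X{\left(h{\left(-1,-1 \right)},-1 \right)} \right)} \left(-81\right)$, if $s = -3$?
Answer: $26163$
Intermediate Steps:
$h{\left(d,H \right)} = -5 + d$
$X{\left(D,R \right)} = - 5 D - 3 R$
$J{\left(K,n \right)} = - 17 K$ ($J{\left(K,n \right)} = - 17 K + 0 n = - 17 K + 0 = - 17 K$)
$J{\left(19,X{\left(h{\left(-1,-1 \right)},-1 \right)} \right)} \left(-81\right) = \left(-17\right) 19 \left(-81\right) = \left(-323\right) \left(-81\right) = 26163$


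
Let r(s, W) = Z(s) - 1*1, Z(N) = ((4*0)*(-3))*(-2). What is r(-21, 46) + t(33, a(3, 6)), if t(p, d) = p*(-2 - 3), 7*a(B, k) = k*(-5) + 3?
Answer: -166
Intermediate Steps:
a(B, k) = 3/7 - 5*k/7 (a(B, k) = (k*(-5) + 3)/7 = (-5*k + 3)/7 = (3 - 5*k)/7 = 3/7 - 5*k/7)
Z(N) = 0 (Z(N) = (0*(-3))*(-2) = 0*(-2) = 0)
r(s, W) = -1 (r(s, W) = 0 - 1*1 = 0 - 1 = -1)
t(p, d) = -5*p (t(p, d) = p*(-5) = -5*p)
r(-21, 46) + t(33, a(3, 6)) = -1 - 5*33 = -1 - 165 = -166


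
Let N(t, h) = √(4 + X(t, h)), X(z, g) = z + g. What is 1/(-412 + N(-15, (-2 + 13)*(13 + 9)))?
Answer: -412/169513 - √231/169513 ≈ -0.0025202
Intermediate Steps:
X(z, g) = g + z
N(t, h) = √(4 + h + t) (N(t, h) = √(4 + (h + t)) = √(4 + h + t))
1/(-412 + N(-15, (-2 + 13)*(13 + 9))) = 1/(-412 + √(4 + (-2 + 13)*(13 + 9) - 15)) = 1/(-412 + √(4 + 11*22 - 15)) = 1/(-412 + √(4 + 242 - 15)) = 1/(-412 + √231)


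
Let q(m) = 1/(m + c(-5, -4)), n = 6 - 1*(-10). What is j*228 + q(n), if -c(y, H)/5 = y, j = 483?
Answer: 4515085/41 ≈ 1.1012e+5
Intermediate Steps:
c(y, H) = -5*y
n = 16 (n = 6 + 10 = 16)
q(m) = 1/(25 + m) (q(m) = 1/(m - 5*(-5)) = 1/(m + 25) = 1/(25 + m))
j*228 + q(n) = 483*228 + 1/(25 + 16) = 110124 + 1/41 = 4515085/41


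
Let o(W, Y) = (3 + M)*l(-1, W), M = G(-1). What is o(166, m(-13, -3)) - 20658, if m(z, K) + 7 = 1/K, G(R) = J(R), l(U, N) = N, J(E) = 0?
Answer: -20160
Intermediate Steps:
G(R) = 0
M = 0
m(z, K) = -7 + 1/K
o(W, Y) = 3*W (o(W, Y) = (3 + 0)*W = 3*W)
o(166, m(-13, -3)) - 20658 = 3*166 - 20658 = 498 - 20658 = -20160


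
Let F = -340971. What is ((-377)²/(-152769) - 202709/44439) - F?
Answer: 771593760221003/2262967197 ≈ 3.4097e+5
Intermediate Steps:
((-377)²/(-152769) - 202709/44439) - F = ((-377)²/(-152769) - 202709/44439) - 1*(-340971) = (142129*(-1/152769) - 202709*1/44439) + 340971 = (-142129/152769 - 202709/44439) + 340971 = -12427907284/2262967197 + 340971 = 771593760221003/2262967197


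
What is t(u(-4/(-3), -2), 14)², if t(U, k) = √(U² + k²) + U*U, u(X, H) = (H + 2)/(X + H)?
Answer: 196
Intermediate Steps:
u(X, H) = (2 + H)/(H + X)
t(U, k) = U² + √(U² + k²) (t(U, k) = √(U² + k²) + U² = U² + √(U² + k²))
t(u(-4/(-3), -2), 14)² = (((2 - 2)/(-2 - 4/(-3)))² + √(((2 - 2)/(-2 - 4/(-3)))² + 14²))² = ((0/(-2 - 4*(-⅓)))² + √((0/(-2 - 4*(-⅓)))² + 196))² = ((0/(-2 + 4/3))² + √((0/(-2 + 4/3))² + 196))² = ((0/(-⅔))² + √((0/(-⅔))² + 196))² = ((-3/2*0)² + √((-3/2*0)² + 196))² = (0² + √(0² + 196))² = (0 + √(0 + 196))² = (0 + √196)² = (0 + 14)² = 14² = 196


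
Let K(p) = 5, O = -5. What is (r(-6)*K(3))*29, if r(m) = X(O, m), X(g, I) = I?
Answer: -870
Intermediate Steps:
r(m) = m
(r(-6)*K(3))*29 = -6*5*29 = -30*29 = -870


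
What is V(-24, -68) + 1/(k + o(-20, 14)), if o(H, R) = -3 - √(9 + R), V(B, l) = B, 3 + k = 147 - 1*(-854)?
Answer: -23759053/990002 + √23/990002 ≈ -23.999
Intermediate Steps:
k = 998 (k = -3 + (147 - 1*(-854)) = -3 + (147 + 854) = -3 + 1001 = 998)
V(-24, -68) + 1/(k + o(-20, 14)) = -24 + 1/(998 + (-3 - √(9 + 14))) = -24 + 1/(998 + (-3 - √23)) = -24 + 1/(995 - √23)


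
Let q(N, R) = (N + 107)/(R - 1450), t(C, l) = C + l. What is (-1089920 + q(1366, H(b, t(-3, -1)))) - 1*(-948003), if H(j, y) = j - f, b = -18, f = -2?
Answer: -208051795/1466 ≈ -1.4192e+5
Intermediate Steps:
H(j, y) = 2 + j (H(j, y) = j - 1*(-2) = j + 2 = 2 + j)
q(N, R) = (107 + N)/(-1450 + R)
(-1089920 + q(1366, H(b, t(-3, -1)))) - 1*(-948003) = (-1089920 + (107 + 1366)/(-1450 + (2 - 18))) - 1*(-948003) = (-1089920 + 1473/(-1450 - 16)) + 948003 = (-1089920 + 1473/(-1466)) + 948003 = (-1089920 - 1/1466*1473) + 948003 = (-1089920 - 1473/1466) + 948003 = -1597824193/1466 + 948003 = -208051795/1466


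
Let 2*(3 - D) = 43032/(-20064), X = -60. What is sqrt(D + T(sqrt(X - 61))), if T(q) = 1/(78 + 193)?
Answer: sqrt(1729044498)/20596 ≈ 2.0189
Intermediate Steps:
T(q) = 1/271
D = 619/152 (D = 3 - 21516/(-20064) = 3 - 21516*(-1)/20064 = 3 - 1/2*(-163/76) = 3 + 163/152 = 619/152 ≈ 4.0724)
sqrt(D + T(sqrt(X - 61))) = sqrt(619/152 + 1/271) = sqrt(167901/41192) = sqrt(1729044498)/20596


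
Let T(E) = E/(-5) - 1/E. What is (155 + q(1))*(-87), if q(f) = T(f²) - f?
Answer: -66468/5 ≈ -13294.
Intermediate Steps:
T(E) = -1/E - E/5 (T(E) = E*(-⅕) - 1/E = -E/5 - 1/E = -1/E - E/5)
q(f) = -f - 1/f² - f²/5 (q(f) = (-1/(f²) - f²/5) - f = (-1/f² - f²/5) - f = -f - 1/f² - f²/5)
(155 + q(1))*(-87) = (155 + (-1*1 - 1/1² - ⅕*1²))*(-87) = (155 + (-1 - 1*1 - ⅕*1))*(-87) = (155 + (-1 - 1 - ⅕))*(-87) = (155 - 11/5)*(-87) = (764/5)*(-87) = -66468/5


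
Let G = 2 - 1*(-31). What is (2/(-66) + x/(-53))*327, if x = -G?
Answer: 112924/583 ≈ 193.69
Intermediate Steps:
G = 33 (G = 2 + 31 = 33)
x = -33 (x = -1*33 = -33)
(2/(-66) + x/(-53))*327 = (2/(-66) - 33/(-53))*327 = (2*(-1/66) - 33*(-1/53))*327 = (-1/33 + 33/53)*327 = (1036/1749)*327 = 112924/583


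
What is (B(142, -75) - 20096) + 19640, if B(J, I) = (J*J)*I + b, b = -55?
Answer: -1512811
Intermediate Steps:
B(J, I) = -55 + I*J² (B(J, I) = (J*J)*I - 55 = J²*I - 55 = I*J² - 55 = -55 + I*J²)
(B(142, -75) - 20096) + 19640 = ((-55 - 75*142²) - 20096) + 19640 = ((-55 - 75*20164) - 20096) + 19640 = ((-55 - 1512300) - 20096) + 19640 = (-1512355 - 20096) + 19640 = -1532451 + 19640 = -1512811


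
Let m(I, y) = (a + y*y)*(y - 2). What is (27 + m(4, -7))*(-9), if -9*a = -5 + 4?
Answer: 3735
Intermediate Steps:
a = 1/9 (a = -(-5 + 4)/9 = -1/9*(-1) = 1/9 ≈ 0.11111)
m(I, y) = (-2 + y)*(1/9 + y**2) (m(I, y) = (1/9 + y*y)*(y - 2) = (1/9 + y**2)*(-2 + y) = (-2 + y)*(1/9 + y**2))
(27 + m(4, -7))*(-9) = (27 + (-2/9 + (-7)**3 - 2*(-7)**2 + (1/9)*(-7)))*(-9) = (27 + (-2/9 - 343 - 2*49 - 7/9))*(-9) = (27 + (-2/9 - 343 - 98 - 7/9))*(-9) = (27 - 442)*(-9) = -415*(-9) = 3735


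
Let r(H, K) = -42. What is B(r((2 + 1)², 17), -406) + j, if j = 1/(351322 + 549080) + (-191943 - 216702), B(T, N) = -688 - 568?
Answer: -369075680201/900402 ≈ -4.0990e+5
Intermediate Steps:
B(T, N) = -1256
j = -367944775289/900402 (j = 1/900402 - 408645 = -367944775289/900402 ≈ -4.0865e+5)
B(r((2 + 1)², 17), -406) + j = -1256 - 367944775289/900402 = -369075680201/900402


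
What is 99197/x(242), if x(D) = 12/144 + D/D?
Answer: 1190364/13 ≈ 91567.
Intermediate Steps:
x(D) = 13/12 (x(D) = 12*(1/144) + 1 = 1/12 + 1 = 13/12)
99197/x(242) = 99197/(13/12) = 99197*(12/13) = 1190364/13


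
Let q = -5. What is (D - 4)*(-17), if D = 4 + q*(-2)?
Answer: -170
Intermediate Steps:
D = 14 (D = 4 - 5*(-2) = 4 + 10 = 14)
(D - 4)*(-17) = (14 - 4)*(-17) = 10*(-17) = -170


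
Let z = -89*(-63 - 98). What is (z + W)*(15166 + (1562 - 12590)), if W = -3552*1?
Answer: 44595226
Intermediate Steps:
z = 14329 (z = -89*(-161) = 14329)
W = -3552
(z + W)*(15166 + (1562 - 12590)) = (14329 - 3552)*(15166 + (1562 - 12590)) = 10777*(15166 - 11028) = 10777*4138 = 44595226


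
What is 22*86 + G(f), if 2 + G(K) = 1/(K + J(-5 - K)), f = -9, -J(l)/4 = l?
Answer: 47249/25 ≈ 1890.0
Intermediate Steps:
J(l) = -4*l
G(K) = -2 + 1/(20 + 5*K) (G(K) = -2 + 1/(K - 4*(-5 - K)) = -2 + 1/(K + (20 + 4*K)) = -2 + 1/(20 + 5*K))
22*86 + G(f) = 22*86 + (-39 - 10*(-9))/(5*(4 - 9)) = 1892 + (1/5)*(-39 + 90)/(-5) = 1892 + (1/5)*(-1/5)*51 = 1892 - 51/25 = 47249/25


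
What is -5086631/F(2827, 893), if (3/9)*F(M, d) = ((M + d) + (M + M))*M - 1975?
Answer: -5086631/79494969 ≈ -0.063987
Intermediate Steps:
F(M, d) = -5925 + 3*M*(d + 3*M) (F(M, d) = 3*(((M + d) + (M + M))*M - 1975) = 3*(((M + d) + 2*M)*M - 1975) = 3*((d + 3*M)*M - 1975) = 3*(M*(d + 3*M) - 1975) = 3*(-1975 + M*(d + 3*M)) = -5925 + 3*M*(d + 3*M))
-5086631/F(2827, 893) = -5086631/(-5925 + 9*2827² + 3*2827*893) = -5086631/(-5925 + 9*7991929 + 7573533) = -5086631/(-5925 + 71927361 + 7573533) = -5086631/79494969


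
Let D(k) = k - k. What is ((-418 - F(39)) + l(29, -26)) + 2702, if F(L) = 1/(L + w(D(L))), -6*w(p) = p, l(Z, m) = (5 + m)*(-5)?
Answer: 93170/39 ≈ 2389.0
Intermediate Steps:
l(Z, m) = -25 - 5*m
D(k) = 0
w(p) = -p/6
F(L) = 1/L (F(L) = 1/(L - 1/6*0) = 1/(L + 0) = 1/L)
((-418 - F(39)) + l(29, -26)) + 2702 = ((-418 - 1/39) + (-25 - 5*(-26))) + 2702 = ((-418 - 1*1/39) + (-25 + 130)) + 2702 = ((-418 - 1/39) + 105) + 2702 = (-16303/39 + 105) + 2702 = -12208/39 + 2702 = 93170/39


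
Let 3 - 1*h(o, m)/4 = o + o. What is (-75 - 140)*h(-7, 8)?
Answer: -14620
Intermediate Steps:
h(o, m) = 12 - 8*o (h(o, m) = 12 - 4*(o + o) = 12 - 8*o)
(-75 - 140)*h(-7, 8) = (-75 - 140)*(12 - 8*(-7)) = -215*(12 + 56) = -215*68 = -14620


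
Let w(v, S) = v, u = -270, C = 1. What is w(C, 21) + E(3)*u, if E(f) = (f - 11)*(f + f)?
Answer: 12961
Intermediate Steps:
E(f) = 2*f*(-11 + f) (E(f) = (-11 + f)*(2*f) = 2*f*(-11 + f))
w(C, 21) + E(3)*u = 1 + (2*3*(-11 + 3))*(-270) = 1 + (2*3*(-8))*(-270) = 1 - 48*(-270) = 1 + 12960 = 12961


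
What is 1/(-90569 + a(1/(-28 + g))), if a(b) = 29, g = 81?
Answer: -1/90540 ≈ -1.1045e-5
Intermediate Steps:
1/(-90569 + a(1/(-28 + g))) = 1/(-90569 + 29) = 1/(-90540) = -1/90540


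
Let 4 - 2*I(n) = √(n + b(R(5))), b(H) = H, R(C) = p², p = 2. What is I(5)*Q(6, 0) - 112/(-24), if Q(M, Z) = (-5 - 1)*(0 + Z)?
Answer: 14/3 ≈ 4.6667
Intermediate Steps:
R(C) = 4 (R(C) = 2² = 4)
Q(M, Z) = -6*Z
I(n) = 2 - √(4 + n)/2 (I(n) = 2 - √(n + 4)/2 = 2 - √(4 + n)/2)
I(5)*Q(6, 0) - 112/(-24) = (2 - √(4 + 5)/2)*(-6*0) - 112/(-24) = (2 - √9/2)*0 - 112*(-1/24) = (2 - ½*3)*0 + 14/3 = (2 - 3/2)*0 + 14/3 = (½)*0 + 14/3 = 0 + 14/3 = 14/3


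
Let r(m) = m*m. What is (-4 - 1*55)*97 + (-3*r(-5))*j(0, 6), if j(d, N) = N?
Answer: -6173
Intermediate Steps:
r(m) = m²
(-4 - 1*55)*97 + (-3*r(-5))*j(0, 6) = (-4 - 1*55)*97 - 3*(-5)²*6 = (-4 - 55)*97 - 3*25*6 = -59*97 - 75*6 = -5723 - 450 = -6173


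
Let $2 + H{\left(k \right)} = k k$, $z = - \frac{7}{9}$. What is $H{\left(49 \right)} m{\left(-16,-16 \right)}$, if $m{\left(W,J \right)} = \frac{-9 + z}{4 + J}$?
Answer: $\frac{52778}{27} \approx 1954.7$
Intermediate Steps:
$z = - \frac{7}{9}$ ($z = \left(-7\right) \frac{1}{9} = - \frac{7}{9} \approx -0.77778$)
$m{\left(W,J \right)} = - \frac{88}{9 \left(4 + J\right)}$ ($m{\left(W,J \right)} = \frac{-9 - \frac{7}{9}}{4 + J} = - \frac{88}{9 \left(4 + J\right)}$)
$H{\left(k \right)} = -2 + k^{2}$ ($H{\left(k \right)} = -2 + k k = -2 + k^{2}$)
$H{\left(49 \right)} m{\left(-16,-16 \right)} = \left(-2 + 49^{2}\right) \left(- \frac{88}{36 + 9 \left(-16\right)}\right) = \left(-2 + 2401\right) \left(- \frac{88}{36 - 144}\right) = 2399 \left(- \frac{88}{-108}\right) = 2399 \left(\left(-88\right) \left(- \frac{1}{108}\right)\right) = 2399 \cdot \frac{22}{27} = \frac{52778}{27}$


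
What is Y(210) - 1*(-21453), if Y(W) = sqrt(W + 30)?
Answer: 21453 + 4*sqrt(15) ≈ 21469.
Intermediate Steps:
Y(W) = sqrt(30 + W)
Y(210) - 1*(-21453) = sqrt(30 + 210) - 1*(-21453) = sqrt(240) + 21453 = 4*sqrt(15) + 21453 = 21453 + 4*sqrt(15)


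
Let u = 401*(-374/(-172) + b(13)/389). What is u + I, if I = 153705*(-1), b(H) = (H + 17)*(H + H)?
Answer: -5085978047/33454 ≈ -1.5203e+5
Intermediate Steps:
b(H) = 2*H*(17 + H) (b(H) = (17 + H)*(2*H) = 2*H*(17 + H))
u = 56069023/33454 (u = 401*(-374/(-172) + (2*13*(17 + 13))/389) = 401*(-374*(-1/172) + (2*13*30)*(1/389)) = 401*(187/86 + 780*(1/389)) = 401*(187/86 + 780/389) = 401*(139823/33454) = 56069023/33454 ≈ 1676.0)
I = -153705
u + I = 56069023/33454 - 153705 = -5085978047/33454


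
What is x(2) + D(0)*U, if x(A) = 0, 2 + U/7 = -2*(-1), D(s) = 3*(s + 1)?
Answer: 0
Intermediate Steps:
D(s) = 3 + 3*s (D(s) = 3*(1 + s) = 3 + 3*s)
U = 0 (U = -14 + 7*(-2*(-1)) = -14 + 7*2 = -14 + 14 = 0)
x(2) + D(0)*U = 0 + (3 + 3*0)*0 = 0 + (3 + 0)*0 = 0 + 3*0 = 0 + 0 = 0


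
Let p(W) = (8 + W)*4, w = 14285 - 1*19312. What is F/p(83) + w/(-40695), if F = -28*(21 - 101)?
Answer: 3320951/529035 ≈ 6.2774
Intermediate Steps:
w = -5027 (w = 14285 - 19312 = -5027)
p(W) = 32 + 4*W
F = 2240 (F = -28*(-80) = 2240)
F/p(83) + w/(-40695) = 2240/(32 + 4*83) - 5027/(-40695) = 2240/(32 + 332) - 5027*(-1/40695) = 2240/364 + 5027/40695 = 2240*(1/364) + 5027/40695 = 80/13 + 5027/40695 = 3320951/529035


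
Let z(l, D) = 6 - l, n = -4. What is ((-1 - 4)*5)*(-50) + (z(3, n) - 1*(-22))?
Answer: 1275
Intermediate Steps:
((-1 - 4)*5)*(-50) + (z(3, n) - 1*(-22)) = ((-1 - 4)*5)*(-50) + ((6 - 1*3) - 1*(-22)) = -5*5*(-50) + ((6 - 3) + 22) = -25*(-50) + (3 + 22) = 1250 + 25 = 1275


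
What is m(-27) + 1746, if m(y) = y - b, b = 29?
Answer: 1690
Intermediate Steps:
m(y) = -29 + y (m(y) = y - 1*29 = y - 29 = -29 + y)
m(-27) + 1746 = (-29 - 27) + 1746 = -56 + 1746 = 1690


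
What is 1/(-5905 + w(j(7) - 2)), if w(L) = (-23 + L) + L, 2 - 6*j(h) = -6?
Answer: -3/17788 ≈ -0.00016865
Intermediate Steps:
j(h) = 4/3 (j(h) = ⅓ - ⅙*(-6) = ⅓ + 1 = 4/3)
w(L) = -23 + 2*L
1/(-5905 + w(j(7) - 2)) = 1/(-5905 + (-23 + 2*(4/3 - 2))) = 1/(-5905 + (-23 + 2*(-⅔))) = 1/(-5905 + (-23 - 4/3)) = 1/(-5905 - 73/3) = 1/(-17788/3) = -3/17788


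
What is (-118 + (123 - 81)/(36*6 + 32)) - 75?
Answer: -23911/124 ≈ -192.83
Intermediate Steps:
(-118 + (123 - 81)/(36*6 + 32)) - 75 = (-118 + 42/(216 + 32)) - 75 = (-118 + 42/248) - 75 = (-118 + 42*(1/248)) - 75 = (-118 + 21/124) - 75 = -14611/124 - 75 = -23911/124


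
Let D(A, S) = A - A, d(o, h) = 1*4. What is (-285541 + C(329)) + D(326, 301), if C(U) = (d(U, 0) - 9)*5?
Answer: -285566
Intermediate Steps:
d(o, h) = 4
D(A, S) = 0
C(U) = -25 (C(U) = (4 - 9)*5 = -5*5 = -25)
(-285541 + C(329)) + D(326, 301) = (-285541 - 25) + 0 = -285566 + 0 = -285566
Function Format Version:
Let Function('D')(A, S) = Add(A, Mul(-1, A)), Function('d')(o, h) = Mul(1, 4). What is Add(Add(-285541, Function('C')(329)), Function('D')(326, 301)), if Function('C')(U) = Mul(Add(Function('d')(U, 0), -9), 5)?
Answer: -285566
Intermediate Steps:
Function('d')(o, h) = 4
Function('D')(A, S) = 0
Function('C')(U) = -25 (Function('C')(U) = Mul(Add(4, -9), 5) = Mul(-5, 5) = -25)
Add(Add(-285541, Function('C')(329)), Function('D')(326, 301)) = Add(Add(-285541, -25), 0) = Add(-285566, 0) = -285566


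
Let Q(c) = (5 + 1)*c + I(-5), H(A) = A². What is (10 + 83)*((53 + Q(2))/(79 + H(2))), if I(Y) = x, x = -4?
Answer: 5673/83 ≈ 68.349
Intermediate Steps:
I(Y) = -4
Q(c) = -4 + 6*c (Q(c) = (5 + 1)*c - 4 = 6*c - 4 = -4 + 6*c)
(10 + 83)*((53 + Q(2))/(79 + H(2))) = (10 + 83)*((53 + (-4 + 6*2))/(79 + 2²)) = 93*((53 + (-4 + 12))/(79 + 4)) = 93*((53 + 8)/83) = 93*(61*(1/83)) = 93*(61/83) = 5673/83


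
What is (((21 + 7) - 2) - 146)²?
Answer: 14400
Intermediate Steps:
(((21 + 7) - 2) - 146)² = ((28 - 2) - 146)² = (26 - 146)² = (-120)² = 14400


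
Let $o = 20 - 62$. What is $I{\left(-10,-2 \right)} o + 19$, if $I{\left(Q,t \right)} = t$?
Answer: $103$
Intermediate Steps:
$o = -42$
$I{\left(-10,-2 \right)} o + 19 = \left(-2\right) \left(-42\right) + 19 = 84 + 19 = 103$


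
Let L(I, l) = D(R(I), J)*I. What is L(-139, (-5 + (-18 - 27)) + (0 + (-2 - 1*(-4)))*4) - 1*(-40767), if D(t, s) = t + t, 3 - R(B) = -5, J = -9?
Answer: 38543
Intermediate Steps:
R(B) = 8 (R(B) = 3 - 1*(-5) = 3 + 5 = 8)
D(t, s) = 2*t
L(I, l) = 16*I (L(I, l) = (2*8)*I = 16*I)
L(-139, (-5 + (-18 - 27)) + (0 + (-2 - 1*(-4)))*4) - 1*(-40767) = 16*(-139) - 1*(-40767) = -2224 + 40767 = 38543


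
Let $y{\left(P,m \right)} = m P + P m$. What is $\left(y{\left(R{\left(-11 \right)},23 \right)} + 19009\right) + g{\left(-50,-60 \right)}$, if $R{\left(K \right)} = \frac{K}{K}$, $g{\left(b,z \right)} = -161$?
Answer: $18894$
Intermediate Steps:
$R{\left(K \right)} = 1$
$y{\left(P,m \right)} = 2 P m$ ($y{\left(P,m \right)} = P m + P m = 2 P m$)
$\left(y{\left(R{\left(-11 \right)},23 \right)} + 19009\right) + g{\left(-50,-60 \right)} = \left(2 \cdot 1 \cdot 23 + 19009\right) - 161 = \left(46 + 19009\right) - 161 = 19055 - 161 = 18894$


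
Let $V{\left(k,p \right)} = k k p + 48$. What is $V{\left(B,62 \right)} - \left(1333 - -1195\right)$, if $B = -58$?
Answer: $206088$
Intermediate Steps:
$V{\left(k,p \right)} = 48 + p k^{2}$ ($V{\left(k,p \right)} = k^{2} p + 48 = p k^{2} + 48 = 48 + p k^{2}$)
$V{\left(B,62 \right)} - \left(1333 - -1195\right) = \left(48 + 62 \left(-58\right)^{2}\right) - \left(1333 - -1195\right) = \left(48 + 62 \cdot 3364\right) - \left(1333 + 1195\right) = \left(48 + 208568\right) - 2528 = 208616 - 2528 = 206088$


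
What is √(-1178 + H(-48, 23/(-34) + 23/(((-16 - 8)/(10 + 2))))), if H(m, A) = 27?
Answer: I*√1151 ≈ 33.926*I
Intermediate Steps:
√(-1178 + H(-48, 23/(-34) + 23/(((-16 - 8)/(10 + 2))))) = √(-1178 + 27) = √(-1151) = I*√1151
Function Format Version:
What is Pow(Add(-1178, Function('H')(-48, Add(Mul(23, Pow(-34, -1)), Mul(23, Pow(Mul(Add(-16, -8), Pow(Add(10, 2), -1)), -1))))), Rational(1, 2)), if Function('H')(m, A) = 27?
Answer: Mul(I, Pow(1151, Rational(1, 2))) ≈ Mul(33.926, I)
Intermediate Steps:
Pow(Add(-1178, Function('H')(-48, Add(Mul(23, Pow(-34, -1)), Mul(23, Pow(Mul(Add(-16, -8), Pow(Add(10, 2), -1)), -1))))), Rational(1, 2)) = Pow(Add(-1178, 27), Rational(1, 2)) = Pow(-1151, Rational(1, 2)) = Mul(I, Pow(1151, Rational(1, 2)))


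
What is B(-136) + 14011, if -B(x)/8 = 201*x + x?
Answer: 233787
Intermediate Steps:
B(x) = -1616*x (B(x) = -8*(201*x + x) = -1616*x)
B(-136) + 14011 = -1616*(-136) + 14011 = 219776 + 14011 = 233787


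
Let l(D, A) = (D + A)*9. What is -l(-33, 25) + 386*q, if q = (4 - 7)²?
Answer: 3546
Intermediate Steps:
l(D, A) = 9*A + 9*D (l(D, A) = (A + D)*9 = 9*A + 9*D)
q = 9 (q = (-3)² = 9)
-l(-33, 25) + 386*q = -(9*25 + 9*(-33)) + 386*9 = -(225 - 297) + 3474 = -1*(-72) + 3474 = 72 + 3474 = 3546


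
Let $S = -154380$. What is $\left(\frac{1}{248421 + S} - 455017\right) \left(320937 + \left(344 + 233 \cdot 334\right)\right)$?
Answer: $- \frac{17077718620834688}{94041} \approx -1.816 \cdot 10^{11}$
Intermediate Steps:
$\left(\frac{1}{248421 + S} - 455017\right) \left(320937 + \left(344 + 233 \cdot 334\right)\right) = \left(\frac{1}{248421 - 154380} - 455017\right) \left(320937 + \left(344 + 233 \cdot 334\right)\right) = \left(\frac{1}{94041} - 455017\right) \left(320937 + \left(344 + 77822\right)\right) = \left(\frac{1}{94041} - 455017\right) \left(320937 + 78166\right) = \left(- \frac{42790253696}{94041}\right) 399103 = - \frac{17077718620834688}{94041}$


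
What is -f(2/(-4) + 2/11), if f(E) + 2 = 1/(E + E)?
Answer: 25/7 ≈ 3.5714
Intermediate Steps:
f(E) = -2 + 1/(2*E) (f(E) = -2 + 1/(E + E) = -2 + 1/(2*E))
-f(2/(-4) + 2/11) = -(-2 + 1/(2*(2/(-4) + 2/11))) = -(-2 + 1/(2*(2*(-¼) + 2*(1/11)))) = -(-2 + 1/(2*(-½ + 2/11))) = -(-2 + 1/(2*(-7/22))) = -(-2 + (½)*(-22/7)) = -(-2 - 11/7) = -1*(-25/7) = 25/7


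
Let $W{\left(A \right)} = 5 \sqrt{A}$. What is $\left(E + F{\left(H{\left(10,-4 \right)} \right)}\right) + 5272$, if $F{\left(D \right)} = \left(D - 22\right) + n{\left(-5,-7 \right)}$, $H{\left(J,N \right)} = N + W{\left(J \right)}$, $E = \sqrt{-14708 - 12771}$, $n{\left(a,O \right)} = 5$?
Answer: $5251 + 5 \sqrt{10} + i \sqrt{27479} \approx 5266.8 + 165.77 i$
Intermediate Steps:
$E = i \sqrt{27479}$ ($E = \sqrt{-27479} = i \sqrt{27479} \approx 165.77 i$)
$H{\left(J,N \right)} = N + 5 \sqrt{J}$
$F{\left(D \right)} = -17 + D$ ($F{\left(D \right)} = \left(D - 22\right) + 5 = \left(-22 + D\right) + 5 = -17 + D$)
$\left(E + F{\left(H{\left(10,-4 \right)} \right)}\right) + 5272 = \left(i \sqrt{27479} - \left(21 - 5 \sqrt{10}\right)\right) + 5272 = \left(-21 + 5 \sqrt{10} + i \sqrt{27479}\right) + 5272 = 5251 + 5 \sqrt{10} + i \sqrt{27479}$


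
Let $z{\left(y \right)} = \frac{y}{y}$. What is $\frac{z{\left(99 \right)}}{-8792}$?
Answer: $- \frac{1}{8792} \approx -0.00011374$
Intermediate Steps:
$z{\left(y \right)} = 1$
$\frac{z{\left(99 \right)}}{-8792} = 1 \frac{1}{-8792} = 1 \left(- \frac{1}{8792}\right) = - \frac{1}{8792}$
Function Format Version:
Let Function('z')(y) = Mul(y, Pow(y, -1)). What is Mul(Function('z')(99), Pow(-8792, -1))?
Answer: Rational(-1, 8792) ≈ -0.00011374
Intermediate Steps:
Function('z')(y) = 1
Mul(Function('z')(99), Pow(-8792, -1)) = Mul(1, Pow(-8792, -1)) = Mul(1, Rational(-1, 8792)) = Rational(-1, 8792)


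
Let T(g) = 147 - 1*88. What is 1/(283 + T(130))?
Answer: 1/342 ≈ 0.0029240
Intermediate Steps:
T(g) = 59 (T(g) = 147 - 88 = 59)
1/(283 + T(130)) = 1/(283 + 59) = 1/342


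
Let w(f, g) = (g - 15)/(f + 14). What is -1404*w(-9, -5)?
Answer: 5616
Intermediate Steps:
w(f, g) = (-15 + g)/(14 + f)
-1404*w(-9, -5) = -1404*(-15 - 5)/(14 - 9) = -1404*(-20)/5 = -1404*(-4) = 5616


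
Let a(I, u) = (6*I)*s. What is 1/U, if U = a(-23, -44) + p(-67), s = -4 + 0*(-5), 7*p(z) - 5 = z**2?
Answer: 1/1194 ≈ 0.00083752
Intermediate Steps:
p(z) = 5/7 + z**2/7
s = -4 (s = -4 + 0 = -4)
a(I, u) = -24*I (a(I, u) = (6*I)*(-4) = -24*I)
U = 1194 (U = -24*(-23) + (5/7 + (1/7)*(-67)**2) = 552 + (5/7 + (1/7)*4489) = 552 + (5/7 + 4489/7) = 552 + 642 = 1194)
1/U = 1/1194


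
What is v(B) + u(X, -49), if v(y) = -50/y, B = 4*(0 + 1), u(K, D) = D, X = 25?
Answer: -123/2 ≈ -61.500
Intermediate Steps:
B = 4 (B = 4*1 = 4)
v(B) + u(X, -49) = -50/4 - 49 = -50*¼ - 49 = -25/2 - 49 = -123/2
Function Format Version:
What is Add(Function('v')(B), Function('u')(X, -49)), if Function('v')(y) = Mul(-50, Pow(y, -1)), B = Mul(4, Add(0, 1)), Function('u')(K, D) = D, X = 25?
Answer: Rational(-123, 2) ≈ -61.500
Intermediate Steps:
B = 4 (B = Mul(4, 1) = 4)
Add(Function('v')(B), Function('u')(X, -49)) = Add(Mul(-50, Pow(4, -1)), -49) = Add(Mul(-50, Rational(1, 4)), -49) = Add(Rational(-25, 2), -49) = Rational(-123, 2)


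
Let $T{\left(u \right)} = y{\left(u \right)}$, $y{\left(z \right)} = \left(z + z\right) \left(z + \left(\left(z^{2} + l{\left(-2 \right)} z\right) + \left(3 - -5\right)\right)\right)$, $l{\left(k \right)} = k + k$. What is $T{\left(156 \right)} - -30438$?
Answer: $7479750$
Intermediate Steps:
$l{\left(k \right)} = 2 k$
$y{\left(z \right)} = 2 z \left(8 + z^{2} - 3 z\right)$ ($y{\left(z \right)} = \left(z + z\right) \left(z + \left(\left(z^{2} + 2 \left(-2\right) z\right) + \left(3 - -5\right)\right)\right) = 2 z \left(z + \left(\left(z^{2} - 4 z\right) + \left(3 + 5\right)\right)\right) = 2 z \left(z + \left(\left(z^{2} - 4 z\right) + 8\right)\right) = 2 z \left(z + \left(8 + z^{2} - 4 z\right)\right) = 2 z \left(8 + z^{2} - 3 z\right)$)
$T{\left(u \right)} = 2 u \left(8 + u^{2} - 3 u\right)$
$T{\left(156 \right)} - -30438 = 2 \cdot 156 \left(8 + 156^{2} - 468\right) - -30438 = 2 \cdot 156 \left(8 + 24336 - 468\right) + 30438 = 2 \cdot 156 \cdot 23876 + 30438 = 7449312 + 30438 = 7479750$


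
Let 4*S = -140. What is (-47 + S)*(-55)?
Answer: 4510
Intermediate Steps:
S = -35 (S = (1/4)*(-140) = -35)
(-47 + S)*(-55) = (-47 - 35)*(-55) = -82*(-55) = 4510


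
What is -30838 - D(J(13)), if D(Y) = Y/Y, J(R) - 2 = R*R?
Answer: -30839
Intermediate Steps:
J(R) = 2 + R² (J(R) = 2 + R*R = 2 + R²)
D(Y) = 1
-30838 - D(J(13)) = -30838 - 1*1 = -30838 - 1 = -30839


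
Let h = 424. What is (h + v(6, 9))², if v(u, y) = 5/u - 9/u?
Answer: 1612900/9 ≈ 1.7921e+5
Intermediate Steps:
v(u, y) = -4/u
(h + v(6, 9))² = (424 - 4/6)² = (424 - 4*⅙)² = (424 - ⅔)² = (1270/3)² = 1612900/9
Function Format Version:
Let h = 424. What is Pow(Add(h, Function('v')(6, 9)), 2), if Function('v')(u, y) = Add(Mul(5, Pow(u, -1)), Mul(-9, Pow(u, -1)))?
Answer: Rational(1612900, 9) ≈ 1.7921e+5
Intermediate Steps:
Function('v')(u, y) = Mul(-4, Pow(u, -1))
Pow(Add(h, Function('v')(6, 9)), 2) = Pow(Add(424, Mul(-4, Pow(6, -1))), 2) = Pow(Add(424, Mul(-4, Rational(1, 6))), 2) = Pow(Add(424, Rational(-2, 3)), 2) = Pow(Rational(1270, 3), 2) = Rational(1612900, 9)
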